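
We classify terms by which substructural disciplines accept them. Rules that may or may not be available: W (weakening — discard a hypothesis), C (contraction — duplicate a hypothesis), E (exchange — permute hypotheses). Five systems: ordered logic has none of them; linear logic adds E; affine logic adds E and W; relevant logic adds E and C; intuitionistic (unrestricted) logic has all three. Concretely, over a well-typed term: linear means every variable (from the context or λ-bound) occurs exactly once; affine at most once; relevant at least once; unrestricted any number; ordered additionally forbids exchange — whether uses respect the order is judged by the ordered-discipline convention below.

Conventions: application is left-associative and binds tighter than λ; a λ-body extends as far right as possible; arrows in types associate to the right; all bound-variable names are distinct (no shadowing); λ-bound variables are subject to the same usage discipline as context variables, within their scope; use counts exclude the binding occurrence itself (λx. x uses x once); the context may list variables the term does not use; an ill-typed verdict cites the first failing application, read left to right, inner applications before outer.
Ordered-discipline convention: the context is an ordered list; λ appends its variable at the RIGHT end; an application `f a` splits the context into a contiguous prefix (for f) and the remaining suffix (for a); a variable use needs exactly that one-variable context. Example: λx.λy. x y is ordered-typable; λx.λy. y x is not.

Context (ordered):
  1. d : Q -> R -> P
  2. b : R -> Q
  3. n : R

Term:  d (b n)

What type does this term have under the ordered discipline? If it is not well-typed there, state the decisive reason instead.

term : R -> P
variable uses: d: 1×; b: 1×; n: 1×
left-to-right use order: d, b, n
typing: the term checks, with type R -> P
all disciplines: ordered ✓; linear ✓; affine ✓; relevant ✓; unrestricted ✓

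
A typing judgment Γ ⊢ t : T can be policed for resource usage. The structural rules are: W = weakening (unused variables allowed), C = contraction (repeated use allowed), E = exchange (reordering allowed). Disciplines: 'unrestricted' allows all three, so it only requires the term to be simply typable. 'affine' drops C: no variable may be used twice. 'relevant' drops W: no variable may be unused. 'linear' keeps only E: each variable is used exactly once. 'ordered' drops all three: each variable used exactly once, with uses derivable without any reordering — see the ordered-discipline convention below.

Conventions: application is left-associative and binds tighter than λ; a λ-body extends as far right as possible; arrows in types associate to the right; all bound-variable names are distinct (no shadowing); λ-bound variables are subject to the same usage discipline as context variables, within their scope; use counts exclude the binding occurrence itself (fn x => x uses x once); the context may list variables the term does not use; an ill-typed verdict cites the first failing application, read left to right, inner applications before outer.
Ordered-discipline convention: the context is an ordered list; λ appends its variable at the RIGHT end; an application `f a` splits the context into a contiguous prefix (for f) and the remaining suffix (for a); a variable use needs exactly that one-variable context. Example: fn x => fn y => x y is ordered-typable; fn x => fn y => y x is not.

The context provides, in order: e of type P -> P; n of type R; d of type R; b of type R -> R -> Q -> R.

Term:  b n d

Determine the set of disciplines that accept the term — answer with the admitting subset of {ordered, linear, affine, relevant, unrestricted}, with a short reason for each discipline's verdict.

admitted by: affine, unrestricted
counts: e=0, n=1, d=1, b=1
use order (left to right): b, n, d
typing: well-typed at Q -> R
ordered ✗ (needs weakening: e unused)
linear ✗ (needs weakening: e unused)
affine ✓ (at most one use each (e, n, d, b))
relevant ✗ (needs weakening: e unused)
unrestricted ✓ (typability at Q -> R is all that's needed)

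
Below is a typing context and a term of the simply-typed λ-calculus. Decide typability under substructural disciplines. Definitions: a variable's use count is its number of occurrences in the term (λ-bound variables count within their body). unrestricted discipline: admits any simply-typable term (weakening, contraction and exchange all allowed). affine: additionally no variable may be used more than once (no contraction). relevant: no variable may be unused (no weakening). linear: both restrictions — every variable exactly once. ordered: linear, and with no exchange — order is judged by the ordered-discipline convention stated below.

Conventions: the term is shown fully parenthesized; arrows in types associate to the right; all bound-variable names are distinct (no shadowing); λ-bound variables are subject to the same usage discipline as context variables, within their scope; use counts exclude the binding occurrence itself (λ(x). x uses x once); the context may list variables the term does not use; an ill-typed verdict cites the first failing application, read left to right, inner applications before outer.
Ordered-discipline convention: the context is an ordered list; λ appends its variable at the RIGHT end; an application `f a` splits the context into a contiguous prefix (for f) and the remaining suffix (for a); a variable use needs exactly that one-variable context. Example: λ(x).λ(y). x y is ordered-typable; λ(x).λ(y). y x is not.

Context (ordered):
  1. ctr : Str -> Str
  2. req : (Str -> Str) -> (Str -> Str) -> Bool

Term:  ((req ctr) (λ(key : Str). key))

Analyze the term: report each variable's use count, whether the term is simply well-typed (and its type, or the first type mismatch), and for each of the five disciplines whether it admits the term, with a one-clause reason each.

variable uses: ctr=1, req=1, key [bound]=1
order of uses: req, ctr, key
typing: ✓ — Bool
ordered: ✗ — use order req, ctr, key needs exchange
linear: ✓ — ctr, req, key: one use apiece
affine: ✓ — ctr, req, key: no repeats, contraction unneeded
relevant: ✓ — at least one use each (ctr, req, key)
unrestricted: ✓ — simply typable at Bool; W, C, E all held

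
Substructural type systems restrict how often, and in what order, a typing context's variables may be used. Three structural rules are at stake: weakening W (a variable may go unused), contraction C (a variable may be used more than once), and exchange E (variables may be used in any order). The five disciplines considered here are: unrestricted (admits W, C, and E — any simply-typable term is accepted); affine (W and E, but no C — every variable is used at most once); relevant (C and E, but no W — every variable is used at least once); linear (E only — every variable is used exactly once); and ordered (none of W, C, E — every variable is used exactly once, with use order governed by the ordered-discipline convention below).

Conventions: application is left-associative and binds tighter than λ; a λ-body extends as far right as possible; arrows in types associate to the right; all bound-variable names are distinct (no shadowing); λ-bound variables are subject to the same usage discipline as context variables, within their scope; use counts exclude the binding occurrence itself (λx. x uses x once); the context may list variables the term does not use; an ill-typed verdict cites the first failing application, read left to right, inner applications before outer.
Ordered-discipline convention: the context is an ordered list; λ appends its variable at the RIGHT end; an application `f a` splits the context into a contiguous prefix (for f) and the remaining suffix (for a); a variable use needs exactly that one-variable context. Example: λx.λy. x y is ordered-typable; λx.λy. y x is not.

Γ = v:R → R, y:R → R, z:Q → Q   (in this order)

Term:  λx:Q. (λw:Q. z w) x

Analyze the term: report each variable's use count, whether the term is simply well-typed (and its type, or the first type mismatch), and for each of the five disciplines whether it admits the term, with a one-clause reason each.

use counts: v=0; y=0; z=1; x (bound)=1; w (bound)=1
uses in reading order: z, w, x
typing: the term checks, with type Q → Q
ordered: ✗, needs weakening: v, y unused
linear: ✗, needs weakening: v, y unused
affine: ✓, v, y, z, x, w: no repeats, contraction unneeded
relevant: ✗, needs weakening: v, y unused
unrestricted: ✓, simply typable at Q → Q; W, C, E all held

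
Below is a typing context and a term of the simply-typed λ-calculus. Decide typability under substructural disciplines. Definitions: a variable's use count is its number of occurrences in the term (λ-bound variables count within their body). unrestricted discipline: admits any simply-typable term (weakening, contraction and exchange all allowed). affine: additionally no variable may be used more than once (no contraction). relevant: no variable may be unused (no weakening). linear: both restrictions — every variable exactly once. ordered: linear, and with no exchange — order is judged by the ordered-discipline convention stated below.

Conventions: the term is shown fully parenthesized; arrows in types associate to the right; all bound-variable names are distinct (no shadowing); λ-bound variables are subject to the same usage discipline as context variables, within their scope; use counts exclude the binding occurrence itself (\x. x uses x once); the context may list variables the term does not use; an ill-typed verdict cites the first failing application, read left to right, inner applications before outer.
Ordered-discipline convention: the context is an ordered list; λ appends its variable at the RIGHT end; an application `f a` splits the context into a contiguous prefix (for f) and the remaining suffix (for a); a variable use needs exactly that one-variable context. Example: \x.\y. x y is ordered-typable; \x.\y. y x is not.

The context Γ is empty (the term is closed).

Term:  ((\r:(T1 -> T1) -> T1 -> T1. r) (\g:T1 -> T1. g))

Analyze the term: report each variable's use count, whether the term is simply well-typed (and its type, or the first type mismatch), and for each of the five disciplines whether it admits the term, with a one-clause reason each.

counts: r (bound)=1, g (bound)=1
use order (left to right): r, g
typing: well-typed at (T1 -> T1) -> T1 -> T1
ordered ✓ (r, g: once each, no exchange needed)
linear ✓ (r, g: one use apiece)
affine ✓ (no duplicate uses among r, g)
relevant ✓ (r, g: all used, weakening unneeded)
unrestricted ✓ (typability at (T1 -> T1) -> T1 -> T1 is all that's needed)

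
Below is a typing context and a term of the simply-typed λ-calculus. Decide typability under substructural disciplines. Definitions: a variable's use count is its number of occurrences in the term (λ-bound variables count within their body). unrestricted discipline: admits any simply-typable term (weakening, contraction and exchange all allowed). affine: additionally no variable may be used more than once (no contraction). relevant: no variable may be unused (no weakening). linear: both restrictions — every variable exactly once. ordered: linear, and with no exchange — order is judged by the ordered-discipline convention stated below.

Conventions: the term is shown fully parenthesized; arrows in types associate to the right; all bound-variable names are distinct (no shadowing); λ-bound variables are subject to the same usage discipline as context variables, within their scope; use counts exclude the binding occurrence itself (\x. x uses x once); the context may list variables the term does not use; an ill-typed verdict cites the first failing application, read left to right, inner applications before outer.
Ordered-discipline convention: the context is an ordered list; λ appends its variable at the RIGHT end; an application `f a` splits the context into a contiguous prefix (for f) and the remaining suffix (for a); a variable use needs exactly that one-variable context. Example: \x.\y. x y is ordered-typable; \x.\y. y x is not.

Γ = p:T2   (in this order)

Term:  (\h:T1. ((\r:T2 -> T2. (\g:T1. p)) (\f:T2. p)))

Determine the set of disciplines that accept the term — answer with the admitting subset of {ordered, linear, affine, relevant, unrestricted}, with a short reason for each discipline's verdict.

admitted by: unrestricted
variable uses: p: 2; h (λ-bound): 0; r (λ-bound): 0; g (λ-bound): 0; f (λ-bound): 0
uses in reading order: p, p
typing: ✓ — T1 -> T1 -> T2
ordered: ✗ — uses contraction: p ×2; h, r, g, f never used (weakening)
linear: ✗ — uses contraction: p ×2; h, r, g, f never used (weakening)
affine: ✗ — uses contraction: p ×2
relevant: ✗ — h, r, g, f never used (weakening)
unrestricted: ✓ — well-typed at T1 -> T1 -> T2; no restrictions here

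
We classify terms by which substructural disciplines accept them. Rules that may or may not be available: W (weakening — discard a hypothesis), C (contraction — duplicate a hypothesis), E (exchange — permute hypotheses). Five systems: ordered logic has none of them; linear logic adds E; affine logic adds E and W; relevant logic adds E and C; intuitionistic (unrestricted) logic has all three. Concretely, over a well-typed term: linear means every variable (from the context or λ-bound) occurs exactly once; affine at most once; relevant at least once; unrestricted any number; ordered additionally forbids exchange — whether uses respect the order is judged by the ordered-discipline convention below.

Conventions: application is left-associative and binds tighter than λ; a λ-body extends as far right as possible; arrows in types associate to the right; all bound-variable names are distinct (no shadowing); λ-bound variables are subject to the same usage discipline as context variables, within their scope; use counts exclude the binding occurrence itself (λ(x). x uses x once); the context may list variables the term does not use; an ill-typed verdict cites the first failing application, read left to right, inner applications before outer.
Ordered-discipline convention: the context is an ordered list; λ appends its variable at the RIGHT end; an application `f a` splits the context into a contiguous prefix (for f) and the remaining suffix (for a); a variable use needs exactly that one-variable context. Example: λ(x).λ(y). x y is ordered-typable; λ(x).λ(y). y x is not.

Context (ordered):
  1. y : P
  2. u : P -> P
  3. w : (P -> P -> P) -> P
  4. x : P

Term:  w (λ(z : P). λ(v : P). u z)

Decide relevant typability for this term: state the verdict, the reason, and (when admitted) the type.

no — y, x, v never used (weakening)
counts: y: 0×, u: 1×, w: 1×, x: 0×, z (λ-bound): 1×, v (λ-bound): 0×
left-to-right use order: w, u, z
typing: ✓ — P
summary: ordered ✗, linear ✗, affine ✓, relevant ✗, unrestricted ✓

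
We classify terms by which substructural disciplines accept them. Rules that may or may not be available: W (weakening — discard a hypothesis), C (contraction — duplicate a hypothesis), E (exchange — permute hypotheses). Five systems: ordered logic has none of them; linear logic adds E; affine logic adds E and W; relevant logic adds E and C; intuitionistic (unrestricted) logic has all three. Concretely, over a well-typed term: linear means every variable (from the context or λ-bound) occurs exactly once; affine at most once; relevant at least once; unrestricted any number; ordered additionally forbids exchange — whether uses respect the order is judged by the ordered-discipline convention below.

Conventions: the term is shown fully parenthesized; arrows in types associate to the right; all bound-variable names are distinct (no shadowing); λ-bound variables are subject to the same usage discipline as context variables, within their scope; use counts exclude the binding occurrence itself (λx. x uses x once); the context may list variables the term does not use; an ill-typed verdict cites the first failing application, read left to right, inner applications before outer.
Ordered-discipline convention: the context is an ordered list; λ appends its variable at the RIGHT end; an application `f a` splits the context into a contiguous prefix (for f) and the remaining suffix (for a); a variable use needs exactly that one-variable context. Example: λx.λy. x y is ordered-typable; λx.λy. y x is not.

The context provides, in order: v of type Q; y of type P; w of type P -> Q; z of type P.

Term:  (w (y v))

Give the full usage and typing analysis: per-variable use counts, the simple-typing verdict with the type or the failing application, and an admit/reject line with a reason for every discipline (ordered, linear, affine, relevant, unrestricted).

use counts: v: 1, y: 1, w: 1, z: 0
left-to-right use order: w, y, v
typing: ill-typed: non-arrow in function slot: P
ordered ✗ (fails simple typing)
linear ✗ (a type mismatch blocks all five)
affine ✗ (the type mismatch rejects it)
relevant ✗ (not simply typable)
unrestricted ✗ (fails simple typing)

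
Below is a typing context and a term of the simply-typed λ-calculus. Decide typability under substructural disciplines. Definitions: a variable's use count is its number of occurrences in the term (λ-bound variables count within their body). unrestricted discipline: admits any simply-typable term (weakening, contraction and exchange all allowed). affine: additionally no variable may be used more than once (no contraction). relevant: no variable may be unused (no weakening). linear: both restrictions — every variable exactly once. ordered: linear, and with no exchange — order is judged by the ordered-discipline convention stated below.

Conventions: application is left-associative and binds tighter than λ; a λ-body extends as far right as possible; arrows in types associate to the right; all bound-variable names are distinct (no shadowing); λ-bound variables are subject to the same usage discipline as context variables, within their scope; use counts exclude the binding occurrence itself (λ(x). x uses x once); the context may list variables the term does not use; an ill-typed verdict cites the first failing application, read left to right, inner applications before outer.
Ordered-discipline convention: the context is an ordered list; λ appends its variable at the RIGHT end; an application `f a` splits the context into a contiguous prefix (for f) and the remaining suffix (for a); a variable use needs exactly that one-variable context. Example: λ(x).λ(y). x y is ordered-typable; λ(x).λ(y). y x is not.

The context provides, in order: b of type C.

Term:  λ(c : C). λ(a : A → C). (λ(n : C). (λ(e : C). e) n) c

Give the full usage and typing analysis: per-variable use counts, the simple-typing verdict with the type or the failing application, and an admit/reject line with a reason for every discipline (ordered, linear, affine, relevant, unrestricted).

use counts: b: 0×, c [bound]: 1×, a [bound]: 0×, n [bound]: 1×, e [bound]: 1×
uses in reading order: e, n, c
typing: well-typed — term : C → (A → C) → C
ordered ✗ (unused: b, a — weakening required)
linear ✗ (unused: b, a — weakening required)
affine ✓ (no duplicate uses among b, c, a, n, e)
relevant ✗ (unused: b, a — weakening required)
unrestricted ✓ (type-checks (C → (A → C) → C) and nothing is barred)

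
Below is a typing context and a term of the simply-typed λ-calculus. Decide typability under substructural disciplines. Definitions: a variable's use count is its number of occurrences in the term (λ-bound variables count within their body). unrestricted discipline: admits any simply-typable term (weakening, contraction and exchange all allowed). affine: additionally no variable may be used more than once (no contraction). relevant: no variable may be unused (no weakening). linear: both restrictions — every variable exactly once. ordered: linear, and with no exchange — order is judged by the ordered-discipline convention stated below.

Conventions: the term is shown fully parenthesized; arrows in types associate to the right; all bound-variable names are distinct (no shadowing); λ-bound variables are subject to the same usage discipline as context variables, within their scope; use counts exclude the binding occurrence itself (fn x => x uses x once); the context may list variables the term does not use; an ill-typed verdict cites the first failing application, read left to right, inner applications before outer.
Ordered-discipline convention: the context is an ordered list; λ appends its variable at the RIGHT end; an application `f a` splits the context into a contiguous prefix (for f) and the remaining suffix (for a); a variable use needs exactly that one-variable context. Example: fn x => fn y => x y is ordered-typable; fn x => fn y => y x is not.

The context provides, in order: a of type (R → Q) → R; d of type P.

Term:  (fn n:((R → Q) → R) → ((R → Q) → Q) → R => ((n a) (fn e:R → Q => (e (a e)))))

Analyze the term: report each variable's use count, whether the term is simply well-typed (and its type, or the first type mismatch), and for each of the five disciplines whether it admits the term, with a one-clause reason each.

use counts: a ×2, d ×0, n (bound) ×1, e (bound) ×2
left-to-right use order: n, a, e, a, e
typing: the term checks, with type (((R → Q) → R) → ((R → Q) → Q) → R) → R
ordered ✗ (a ×2, e ×2 used more than once (contraction); needs weakening: d unused)
linear ✗ (a ×2, e ×2 used more than once (contraction); needs weakening: d unused)
affine ✗ (a ×2, e ×2 used more than once (contraction))
relevant ✗ (needs weakening: d unused)
unrestricted ✓ (simply typable at (((R → Q) → R) → ((R → Q) → Q) → R) → R; W, C, E all held)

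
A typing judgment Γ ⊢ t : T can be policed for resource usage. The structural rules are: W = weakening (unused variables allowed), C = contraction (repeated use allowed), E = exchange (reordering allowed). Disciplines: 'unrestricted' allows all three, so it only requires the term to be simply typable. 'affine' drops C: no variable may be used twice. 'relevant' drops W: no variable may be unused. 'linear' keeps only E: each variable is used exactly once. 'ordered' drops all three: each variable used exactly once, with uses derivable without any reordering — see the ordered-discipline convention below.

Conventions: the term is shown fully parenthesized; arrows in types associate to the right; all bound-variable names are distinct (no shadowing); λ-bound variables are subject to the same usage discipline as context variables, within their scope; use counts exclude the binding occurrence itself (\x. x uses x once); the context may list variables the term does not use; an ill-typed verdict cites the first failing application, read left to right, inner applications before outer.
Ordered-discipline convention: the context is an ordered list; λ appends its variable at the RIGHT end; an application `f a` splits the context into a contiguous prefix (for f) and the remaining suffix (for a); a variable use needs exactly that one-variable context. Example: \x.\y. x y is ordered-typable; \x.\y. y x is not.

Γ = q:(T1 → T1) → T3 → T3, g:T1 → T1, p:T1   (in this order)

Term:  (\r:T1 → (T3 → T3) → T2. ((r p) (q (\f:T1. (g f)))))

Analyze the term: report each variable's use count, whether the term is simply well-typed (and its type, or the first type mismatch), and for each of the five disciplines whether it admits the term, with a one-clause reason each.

use counts: q=1; g=1; p=1; r (λ-bound)=1; f (λ-bound)=1
use order (left to right): r, p, q, g, f
typing: ✓ — (T1 → (T3 → T3) → T2) → T2
ordered: ✗ — no ordered split (uses run r, p, q, g, f)
linear: ✓ — exactly-once usage across q, g, p, r, f
affine: ✓ — none of q, g, p, r, f used more than once
relevant: ✓ — at least one use each (q, g, p, r, f)
unrestricted: ✓ — simply typable at (T1 → (T3 → T3) → T2) → T2; W, C, E all held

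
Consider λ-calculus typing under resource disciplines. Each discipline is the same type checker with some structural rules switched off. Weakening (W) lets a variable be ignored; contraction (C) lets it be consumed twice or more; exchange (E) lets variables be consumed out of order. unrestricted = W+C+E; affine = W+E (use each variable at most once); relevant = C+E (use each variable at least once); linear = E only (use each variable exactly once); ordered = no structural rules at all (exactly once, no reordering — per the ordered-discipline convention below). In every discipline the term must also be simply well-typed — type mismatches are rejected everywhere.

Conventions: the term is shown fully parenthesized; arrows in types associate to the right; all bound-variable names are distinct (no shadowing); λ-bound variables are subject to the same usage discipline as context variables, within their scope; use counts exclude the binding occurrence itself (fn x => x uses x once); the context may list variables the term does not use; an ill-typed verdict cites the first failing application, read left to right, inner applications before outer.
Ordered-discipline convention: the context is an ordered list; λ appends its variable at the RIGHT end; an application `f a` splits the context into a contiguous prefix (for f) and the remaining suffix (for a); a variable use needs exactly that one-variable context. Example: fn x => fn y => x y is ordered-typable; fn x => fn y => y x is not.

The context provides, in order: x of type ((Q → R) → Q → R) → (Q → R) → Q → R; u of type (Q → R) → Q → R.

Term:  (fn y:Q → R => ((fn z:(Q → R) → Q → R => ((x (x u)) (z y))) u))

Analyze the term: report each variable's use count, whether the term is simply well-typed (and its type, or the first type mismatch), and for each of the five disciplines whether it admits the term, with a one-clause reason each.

variable uses: x: 2; u: 2; y (λ-bound): 1; z (λ-bound): 1
use order (left to right): x, x, u, z, y, u
typing: ✓ — (Q → R) → Q → R
ordered: ✗ — repeated use of x ×2, u ×2
linear: ✗ — repeated use of x ×2, u ×2
affine: ✗ — repeated use of x ×2, u ×2
relevant: ✓ — none of x, u, y, z goes unused
unrestricted: ✓ — well-typed at (Q → R) → Q → R; no restrictions here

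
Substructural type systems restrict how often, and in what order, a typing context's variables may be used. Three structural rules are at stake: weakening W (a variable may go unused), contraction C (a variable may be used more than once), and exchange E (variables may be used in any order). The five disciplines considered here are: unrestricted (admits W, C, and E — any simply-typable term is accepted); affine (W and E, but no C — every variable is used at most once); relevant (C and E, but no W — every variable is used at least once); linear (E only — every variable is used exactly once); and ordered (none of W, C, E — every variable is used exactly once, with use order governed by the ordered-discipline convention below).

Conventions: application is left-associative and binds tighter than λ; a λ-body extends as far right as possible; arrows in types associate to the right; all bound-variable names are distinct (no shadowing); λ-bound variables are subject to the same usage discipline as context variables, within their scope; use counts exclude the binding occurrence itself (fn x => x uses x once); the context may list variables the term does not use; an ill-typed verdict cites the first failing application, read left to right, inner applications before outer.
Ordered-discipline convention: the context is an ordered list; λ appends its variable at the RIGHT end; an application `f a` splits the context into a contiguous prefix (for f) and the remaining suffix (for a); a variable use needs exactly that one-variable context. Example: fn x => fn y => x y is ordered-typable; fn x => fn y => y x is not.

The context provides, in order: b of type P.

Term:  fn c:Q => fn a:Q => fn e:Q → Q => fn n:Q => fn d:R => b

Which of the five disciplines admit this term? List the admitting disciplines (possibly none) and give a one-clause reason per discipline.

admitted by: affine, unrestricted
variable uses: b: 1, c (λ-bound): 0, a (λ-bound): 0, e (λ-bound): 0, n (λ-bound): 0, d (λ-bound): 0
left-to-right use order: b
typing: well-typed — term : Q → Q → (Q → Q) → Q → R → P
ordered: ✗, needs weakening: c, a, e, n, d unused
linear: ✗, needs weakening: c, a, e, n, d unused
affine: ✓, at most one use each (b, c, a, e, n, d)
relevant: ✗, needs weakening: c, a, e, n, d unused
unrestricted: ✓, well-typed at Q → Q → (Q → Q) → Q → R → P; no restrictions here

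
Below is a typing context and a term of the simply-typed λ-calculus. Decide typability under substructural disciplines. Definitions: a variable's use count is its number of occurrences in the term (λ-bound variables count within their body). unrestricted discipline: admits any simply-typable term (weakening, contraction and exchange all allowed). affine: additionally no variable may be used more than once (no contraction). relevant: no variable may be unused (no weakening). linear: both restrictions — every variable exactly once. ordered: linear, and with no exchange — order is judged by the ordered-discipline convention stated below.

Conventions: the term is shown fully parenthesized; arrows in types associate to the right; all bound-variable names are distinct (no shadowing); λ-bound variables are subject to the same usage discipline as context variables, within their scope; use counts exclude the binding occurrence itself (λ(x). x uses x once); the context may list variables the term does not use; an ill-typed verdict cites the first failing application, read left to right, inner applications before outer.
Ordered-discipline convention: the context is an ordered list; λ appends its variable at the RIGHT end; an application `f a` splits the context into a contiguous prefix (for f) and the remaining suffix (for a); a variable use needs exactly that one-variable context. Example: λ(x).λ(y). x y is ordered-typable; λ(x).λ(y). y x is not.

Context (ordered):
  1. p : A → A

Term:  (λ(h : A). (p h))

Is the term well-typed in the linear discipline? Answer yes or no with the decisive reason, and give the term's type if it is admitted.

yes — exactly-once usage across p, h; term : A → A
usage: p: 1×, h (λ-bound): 1×
use order (left to right): p, h
typing: the term checks, with type A → A
all disciplines: ordered ✓ · linear ✓ · affine ✓ · relevant ✓ · unrestricted ✓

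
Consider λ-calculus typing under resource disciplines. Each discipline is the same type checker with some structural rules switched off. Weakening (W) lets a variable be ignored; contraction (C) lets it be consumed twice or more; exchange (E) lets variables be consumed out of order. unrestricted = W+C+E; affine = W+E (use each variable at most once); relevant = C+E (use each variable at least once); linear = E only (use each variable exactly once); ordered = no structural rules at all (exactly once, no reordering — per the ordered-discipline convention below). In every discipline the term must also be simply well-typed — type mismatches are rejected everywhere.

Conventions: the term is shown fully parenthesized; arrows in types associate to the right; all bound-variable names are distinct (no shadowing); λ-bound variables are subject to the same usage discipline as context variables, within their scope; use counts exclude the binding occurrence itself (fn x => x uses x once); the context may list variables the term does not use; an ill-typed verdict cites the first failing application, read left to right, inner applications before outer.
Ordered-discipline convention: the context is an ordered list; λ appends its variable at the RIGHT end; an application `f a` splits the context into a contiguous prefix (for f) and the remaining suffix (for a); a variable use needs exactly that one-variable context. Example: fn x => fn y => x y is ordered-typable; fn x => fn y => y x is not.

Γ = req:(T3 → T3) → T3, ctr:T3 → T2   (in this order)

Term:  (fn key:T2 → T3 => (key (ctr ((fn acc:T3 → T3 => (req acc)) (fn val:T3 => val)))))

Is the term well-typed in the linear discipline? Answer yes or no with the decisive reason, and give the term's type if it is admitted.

yes — each of req, ctr, key, acc, val used exactly once; term : (T2 → T3) → T3
variable uses: req: 1, ctr: 1, key (λ-bound): 1, acc (λ-bound): 1, val (λ-bound): 1
uses in reading order: key, ctr, req, acc, val
typing: well-typed at (T2 → T3) → T3
summary: ordered ✗; linear ✓; affine ✓; relevant ✓; unrestricted ✓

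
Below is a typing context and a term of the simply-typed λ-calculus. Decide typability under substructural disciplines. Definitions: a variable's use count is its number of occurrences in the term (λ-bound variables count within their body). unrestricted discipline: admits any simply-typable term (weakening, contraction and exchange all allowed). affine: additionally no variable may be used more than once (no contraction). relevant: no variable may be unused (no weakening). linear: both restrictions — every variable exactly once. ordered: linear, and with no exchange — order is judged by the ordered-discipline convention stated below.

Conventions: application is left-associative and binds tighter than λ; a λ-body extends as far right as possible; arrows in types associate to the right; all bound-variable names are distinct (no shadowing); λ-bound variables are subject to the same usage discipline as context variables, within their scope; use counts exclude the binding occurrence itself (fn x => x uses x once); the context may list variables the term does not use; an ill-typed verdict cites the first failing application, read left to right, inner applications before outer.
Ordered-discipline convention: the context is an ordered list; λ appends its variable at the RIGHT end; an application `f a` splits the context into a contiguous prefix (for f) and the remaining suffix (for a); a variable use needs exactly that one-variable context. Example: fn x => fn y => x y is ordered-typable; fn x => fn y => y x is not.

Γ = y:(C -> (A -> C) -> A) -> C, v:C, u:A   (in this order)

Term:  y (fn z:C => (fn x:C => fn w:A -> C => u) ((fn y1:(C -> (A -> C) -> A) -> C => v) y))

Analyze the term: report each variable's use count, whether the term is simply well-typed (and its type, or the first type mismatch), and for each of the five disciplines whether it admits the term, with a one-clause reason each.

counts: y ×2; v ×1; u ×1; z (λ-bound) ×0; x (λ-bound) ×0; w (λ-bound) ×0; y1 (λ-bound) ×0
left-to-right use order: y, u, v, y
typing: the term checks, with type C
ordered: ✗, y ×2 used more than once (contraction); z, x, w, y1 left unused
linear: ✗, y ×2 used more than once (contraction); z, x, w, y1 left unused
affine: ✗, y ×2 used more than once (contraction)
relevant: ✗, z, x, w, y1 left unused
unrestricted: ✓, type-checks (C) and nothing is barred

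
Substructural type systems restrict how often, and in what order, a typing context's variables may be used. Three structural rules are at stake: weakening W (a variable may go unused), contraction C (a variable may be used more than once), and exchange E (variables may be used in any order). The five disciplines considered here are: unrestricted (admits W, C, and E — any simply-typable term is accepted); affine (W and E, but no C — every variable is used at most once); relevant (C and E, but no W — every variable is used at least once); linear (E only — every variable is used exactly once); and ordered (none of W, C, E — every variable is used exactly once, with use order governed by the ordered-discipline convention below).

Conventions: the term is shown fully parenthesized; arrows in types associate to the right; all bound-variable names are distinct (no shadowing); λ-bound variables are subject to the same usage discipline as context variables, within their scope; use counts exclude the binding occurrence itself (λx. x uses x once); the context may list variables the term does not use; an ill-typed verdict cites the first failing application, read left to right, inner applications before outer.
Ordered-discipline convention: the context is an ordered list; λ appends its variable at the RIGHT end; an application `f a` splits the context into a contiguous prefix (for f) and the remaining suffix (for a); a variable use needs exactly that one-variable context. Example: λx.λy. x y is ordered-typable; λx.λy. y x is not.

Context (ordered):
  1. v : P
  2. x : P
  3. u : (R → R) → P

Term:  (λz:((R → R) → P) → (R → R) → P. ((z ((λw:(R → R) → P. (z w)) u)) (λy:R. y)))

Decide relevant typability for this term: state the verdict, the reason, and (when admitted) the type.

no — v, x left unused
variable uses: v: 0; x: 0; u: 1; z [bound]: 2; w [bound]: 1; y [bound]: 1
order of uses: z, z, w, u, y
typing: well-typed at (((R → R) → P) → (R → R) → P) → P
across the five disciplines: ordered ✗, linear ✗, affine ✗, relevant ✗, unrestricted ✓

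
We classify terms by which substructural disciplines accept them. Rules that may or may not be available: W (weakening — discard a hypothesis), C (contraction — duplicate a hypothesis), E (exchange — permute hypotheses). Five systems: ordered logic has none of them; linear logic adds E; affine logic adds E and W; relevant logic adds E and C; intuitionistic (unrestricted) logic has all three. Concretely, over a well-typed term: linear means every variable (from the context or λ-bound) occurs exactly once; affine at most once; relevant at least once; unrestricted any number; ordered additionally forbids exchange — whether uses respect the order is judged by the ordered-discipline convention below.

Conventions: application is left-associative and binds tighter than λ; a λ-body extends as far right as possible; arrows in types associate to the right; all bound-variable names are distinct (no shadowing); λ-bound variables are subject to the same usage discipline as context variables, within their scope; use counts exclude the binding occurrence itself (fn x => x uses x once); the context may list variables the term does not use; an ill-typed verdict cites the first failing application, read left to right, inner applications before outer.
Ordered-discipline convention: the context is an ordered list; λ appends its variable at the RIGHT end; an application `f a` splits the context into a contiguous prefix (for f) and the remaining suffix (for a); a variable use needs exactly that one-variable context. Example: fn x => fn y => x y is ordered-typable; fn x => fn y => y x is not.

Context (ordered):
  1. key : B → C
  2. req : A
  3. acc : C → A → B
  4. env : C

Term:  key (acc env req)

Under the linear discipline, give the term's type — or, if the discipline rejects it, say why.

term : C
use counts: key: 1, req: 1, acc: 1, env: 1
left-to-right use order: key, acc, env, req
typing: well-typed at C
per-discipline verdicts: ordered ✗ | linear ✓ | affine ✓ | relevant ✓ | unrestricted ✓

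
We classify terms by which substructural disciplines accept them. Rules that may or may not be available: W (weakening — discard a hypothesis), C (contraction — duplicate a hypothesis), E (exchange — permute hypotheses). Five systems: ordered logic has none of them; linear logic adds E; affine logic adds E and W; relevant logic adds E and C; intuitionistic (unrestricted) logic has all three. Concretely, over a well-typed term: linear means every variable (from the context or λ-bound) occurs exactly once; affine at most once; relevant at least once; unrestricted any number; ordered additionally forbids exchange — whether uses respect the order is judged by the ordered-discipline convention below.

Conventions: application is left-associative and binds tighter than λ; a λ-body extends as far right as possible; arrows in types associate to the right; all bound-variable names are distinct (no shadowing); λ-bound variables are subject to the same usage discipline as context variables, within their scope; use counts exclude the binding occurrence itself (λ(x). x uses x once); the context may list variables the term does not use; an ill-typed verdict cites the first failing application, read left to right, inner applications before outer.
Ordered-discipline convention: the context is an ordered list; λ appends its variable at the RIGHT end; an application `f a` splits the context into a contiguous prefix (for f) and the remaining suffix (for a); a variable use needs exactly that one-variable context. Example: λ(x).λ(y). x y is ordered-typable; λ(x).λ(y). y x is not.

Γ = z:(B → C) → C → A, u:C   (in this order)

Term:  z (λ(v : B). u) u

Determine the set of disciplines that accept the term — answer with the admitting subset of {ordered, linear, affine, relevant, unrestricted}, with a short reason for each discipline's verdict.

admitting disciplines: unrestricted
variable uses: z ×1; u ×2; v (bound) ×0
order of uses: z, u, u
typing: the term checks, with type A
ordered: ✗, needs contraction — u ×2; v never used (weakening)
linear: ✗, needs contraction — u ×2; v never used (weakening)
affine: ✗, needs contraction — u ×2
relevant: ✗, v never used (weakening)
unrestricted: ✓, simply typable at A; W, C, E all held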